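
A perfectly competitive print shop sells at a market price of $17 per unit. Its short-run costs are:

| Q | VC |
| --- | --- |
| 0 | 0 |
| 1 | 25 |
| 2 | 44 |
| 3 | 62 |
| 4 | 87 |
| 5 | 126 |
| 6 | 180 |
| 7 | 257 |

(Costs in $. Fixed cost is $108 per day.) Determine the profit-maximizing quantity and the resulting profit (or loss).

Compute π = P·Q − TC at each output: Q=0: -108; Q=1: -116; Q=2: -118; Q=3: -119; Q=4: -127; Q=5: -149; Q=6: -186; Q=7: -246.
Profit is highest at Q = 0. Equivalently, the lowest AVC in the table is 62/3 ≈ $20.67 at Q = 3, and P = $17 falls below it — price never covers variable cost, so the firm shuts down and loses only its fixed cost.

Q = 0 (shut down); profit = -$108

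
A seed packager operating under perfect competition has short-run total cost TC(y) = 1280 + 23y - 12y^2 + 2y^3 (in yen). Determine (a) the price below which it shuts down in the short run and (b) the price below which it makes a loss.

AVC = 23 - 12y + 2y^2; minimized at y = 3, giving min AVC = ¥5. That is the shutdown price.
ATC = 1280/y + 23 - 12y + 2y^2. Setting dATC/dy = −1280/y^2 − 12 + 4y = 0 gives y = 8 (since 4·8^3 − 12·8^2 = 1280).
min ATC = 1280/8 + 23 − 12·8 + 2·8^2 = ¥215. That is the break-even price.
For ¥5 ≤ P < ¥215 the firm produces at a loss; below ¥5 it shuts down.

Shutdown price = ¥5; break-even price = ¥215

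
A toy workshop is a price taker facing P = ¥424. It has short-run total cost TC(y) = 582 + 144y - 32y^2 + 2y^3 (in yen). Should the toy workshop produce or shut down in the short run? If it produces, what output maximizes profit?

Produce at y = 14

Variable cost is VC = 144y - 32y^2 + 2y^3, so AVC = VC/y = 144 - 32y + 2y^2 and MC = dTC/dy = 144 - 64y + 6y^2.
The AVC parabola has its vertex at y = 32/4 = 8, where AVC = 144 - 32·8 + 2·8^2 = ¥16.
Because ¥424 ≥ ¥16, revenue can cover variable cost; the firm operates.
Solving P = MC: -280 - 64y + 6y^2 = 0 ⇒ y = -10/3 or 14. On the upward-sloping branch, y* = 14.
Check: AVC at y = 14 is ¥88 ≤ P, so revenue covers variable cost.
Profit = P·y − TC = 424·14 − 1814 = ¥4122.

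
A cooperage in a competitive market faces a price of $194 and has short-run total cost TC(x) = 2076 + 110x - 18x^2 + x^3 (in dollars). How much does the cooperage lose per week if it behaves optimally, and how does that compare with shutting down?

Profit = -$116 at x = 14

AVC = 110 - 18x + x^2 has its minimum $29 at x = 9; price $194 clears that bar, so the firm operates.
With MC = 110 - 36x + 3x^2, P = MC on the upward-sloping part at x* = 14.
TR = 194·14 = 2716. TC = 2076 + 756 = 2832. Profit = 2716 − 2832 = -$116.
That loss of $116 beats the $2076 the firm would lose by shutting down; producing recovers $1960 of fixed cost.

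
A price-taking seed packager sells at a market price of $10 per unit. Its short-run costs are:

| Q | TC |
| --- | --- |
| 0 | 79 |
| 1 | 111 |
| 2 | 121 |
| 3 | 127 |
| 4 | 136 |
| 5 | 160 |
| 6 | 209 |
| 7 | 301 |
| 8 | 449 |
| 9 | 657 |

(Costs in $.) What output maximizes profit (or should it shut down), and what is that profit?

Q = 0 (shut down); profit = -$79

Tabulate TR − TC: Q=0: -79; Q=1: -101; Q=2: -101; Q=3: -97; Q=4: -96; Q=5: -110; Q=6: -149; Q=7: -231; Q=8: -369; Q=9: -567.
Profit is highest at Q = 0. Equivalently, the lowest AVC in the table is 57/4 ≈ $14.25 at Q = 4, and P = $10 falls below it — price never covers variable cost, so the firm shuts down and loses only its fixed cost.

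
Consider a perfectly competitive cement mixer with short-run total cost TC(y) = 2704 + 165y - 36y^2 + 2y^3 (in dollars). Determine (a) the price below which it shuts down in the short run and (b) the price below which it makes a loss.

Shutdown price = $3; break-even price = $243

Shutdown price = min AVC. AVC = 165 - 36y + 2y^2, with vertex at y = 9 and minimum $3.
ATC = 2704/y + 165 - 36y + 2y^2. Setting dATC/dy = −2704/y^2 − 36 + 4y = 0 gives y = 13 (since 4·13^3 − 36·13^2 = 2704).
min ATC = 2704/13 + 165 − 36·13 + 2·13^2 = $243. That is the break-even price.
For $3 ≤ P < $243 the firm produces at a loss; below $3 it shuts down.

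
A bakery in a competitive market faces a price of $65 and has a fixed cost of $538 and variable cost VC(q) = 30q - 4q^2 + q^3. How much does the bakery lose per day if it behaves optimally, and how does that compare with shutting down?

Profit = -$388 at q = 5

AVC = 30 - 4q + q^2; min AVC = $26 at q = 2. Since P = $65 ≥ min AVC, the firm produces.
MC = 30 - 8q + 3q^2. Setting P = MC and taking the root on the rising branch gives q* = 5.
TR = 65·5 = 325. TC = 538 + 175 = 713. Profit = 325 − 713 = -$388.
That loss of $388 beats the $538 the firm would lose by shutting down; producing recovers $150 of fixed cost.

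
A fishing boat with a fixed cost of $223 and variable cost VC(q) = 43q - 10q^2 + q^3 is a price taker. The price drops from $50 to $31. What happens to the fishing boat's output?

AVC = 43 - 10q + q^2, minimized at q = 5 where min AVC = $18. MC = 43 - 20q + 3q^2.
With P = $50 above the shutdown price, P = MC gives q = 7.
At P = $31 ≥ min AVC, set P = MC: q = 6. The firm stays open but cuts output.

Output falls from 7 to 6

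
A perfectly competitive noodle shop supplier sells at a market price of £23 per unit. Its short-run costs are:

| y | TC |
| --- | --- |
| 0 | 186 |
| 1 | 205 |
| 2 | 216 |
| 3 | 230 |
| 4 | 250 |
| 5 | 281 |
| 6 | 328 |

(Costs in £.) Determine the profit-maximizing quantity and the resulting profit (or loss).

Compute π = P·y − TC at each output: y=0: -186; y=1: -182; y=2: -170; y=3: -161; y=4: -158; y=5: -166; y=6: -190.
Profit is maximized at y = 4. AVC there is 64/4 = £16 ≤ P, so producing beats shutting down (which would give -£186).

y = 4; profit = -£158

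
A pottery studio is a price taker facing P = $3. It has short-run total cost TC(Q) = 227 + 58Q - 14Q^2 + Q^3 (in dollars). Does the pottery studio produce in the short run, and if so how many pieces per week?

From TC, MC = TC'(Q) = 58 - 28Q + 3Q^2 and AVC = VC/Q = 58 - 14Q + Q^2.
AVC is minimized where dAVC/dQ = -14 + 2Q = 0, at Q = 7; min AVC = 58 - 14·7 + 7^2 = $9.
With P < min AVC ($3 < $9), every unit sold adds to the loss.
Shutting down limits the loss to fixed cost, $227.

Shut down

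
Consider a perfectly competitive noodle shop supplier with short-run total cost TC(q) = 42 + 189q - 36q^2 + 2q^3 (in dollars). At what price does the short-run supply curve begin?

The firm shuts down when price falls below the minimum of average variable cost. AVC = VC/q = 189 - 36q + 2q^2.
At the minimum of AVC, MC = AVC. MC = 189 - 72q + 6q^2; setting MC = AVC gives 4q^2 - 36q = 0, so q = 9. min AVC = 27.
The firm shuts down for any P below $27.

$27 per unit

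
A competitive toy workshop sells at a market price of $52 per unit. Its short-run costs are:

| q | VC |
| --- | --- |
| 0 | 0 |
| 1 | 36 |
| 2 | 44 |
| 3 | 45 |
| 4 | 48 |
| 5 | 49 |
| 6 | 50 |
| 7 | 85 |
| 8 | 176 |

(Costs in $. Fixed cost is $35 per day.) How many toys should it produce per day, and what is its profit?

Compute π = P·q − TC at each output: q=0: -35; q=1: -19; q=2: 25; q=3: 76; q=4: 125; q=5: 176; q=6: 227; q=7: 244; q=8: 205.
Profit is maximized at q = 7. AVC there is 85/7 = $12.14 ≤ P, so producing beats shutting down (which would give -$35).

q = 7; profit = $244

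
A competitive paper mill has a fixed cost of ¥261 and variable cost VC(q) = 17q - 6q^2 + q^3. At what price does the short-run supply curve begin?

Short-run supply begins at min AVC. From VC = 17q - 6q^2 + q^3, AVC = 17 - 6q + q^2.
At the minimum of AVC, MC = AVC. MC = 17 - 12q + 3q^2; setting MC = AVC gives 2q^2 - 6q = 0, so q = 3. min AVC = 8.
For P < ¥8 the firm produces nothing.

¥8 per unit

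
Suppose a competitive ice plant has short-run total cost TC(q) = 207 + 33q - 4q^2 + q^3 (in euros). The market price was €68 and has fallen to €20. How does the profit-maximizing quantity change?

Output falls from 5 to 0 (the firm shuts down)

MC = 33 - 8q + 3q^2; the shutdown threshold is min AVC = €29 (at q = 2).
At P = €68 ≥ min AVC, set P = MC on the rising branch: q = 5.
At P = €20 < min AVC = €29, price no longer covers variable cost at any output, so the firm shuts down: q = 0.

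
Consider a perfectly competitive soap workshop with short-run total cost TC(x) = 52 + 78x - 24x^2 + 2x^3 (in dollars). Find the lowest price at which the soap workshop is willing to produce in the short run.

Short-run supply begins at min AVC. From VC = 78x - 24x^2 + 2x^3, AVC = 78 - 24x + 2x^2.
dAVC/dx = -24 + 4x = 0 gives x = 6. min AVC = 78 - 24·6 + 2·6^2 = 6.
The firm shuts down for any P below $6.

$6 per unit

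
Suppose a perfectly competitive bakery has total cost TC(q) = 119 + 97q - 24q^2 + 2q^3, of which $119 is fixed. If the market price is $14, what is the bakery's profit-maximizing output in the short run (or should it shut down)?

Strip out fixed cost: VC = 97q - 24q^2 + 2q^3. Then AVC = 97 - 24q + 2q^2 and MC = 97 - 48q + 6q^2.
AVC is minimized where dAVC/dq = -24 + 4q = 0, at q = 6; min AVC = 97 - 24·6 + 2·6^2 = $25.
Since P = $14 < min AVC = $25, price fails to cover variable cost at any output.
Shutting down limits the loss to fixed cost, $119.

Shut down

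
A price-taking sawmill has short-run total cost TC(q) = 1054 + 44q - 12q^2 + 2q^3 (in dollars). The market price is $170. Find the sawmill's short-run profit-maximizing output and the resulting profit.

Profit = -$270 at q = 7

AVC = 44 - 12q + 2q^2 has its minimum $26 at q = 3; price $170 clears that bar, so the firm operates.
With MC = 44 - 24q + 6q^2, P = MC on the upward-sloping part at q* = 7.
TR = 170·7 = 1190. TC = 1054 + 406 = 1460. Profit = 1190 − 1460 = -$270.
By producing, the firm covers all variable cost plus $784 of fixed cost; shutting down would lose the full $1054.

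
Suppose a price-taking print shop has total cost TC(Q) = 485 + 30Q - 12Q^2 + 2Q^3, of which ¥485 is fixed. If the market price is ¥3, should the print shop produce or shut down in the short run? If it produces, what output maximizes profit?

Shut down

Variable cost is VC = 30Q - 12Q^2 + 2Q^3, so AVC = VC/Q = 30 - 12Q + 2Q^2 and MC = dTC/dQ = 30 - 24Q + 6Q^2.
AVC hits its minimum where MC = AVC, at Q = 3, giving min AVC = 30 - 12·3 + 2·3^2 = ¥12.
P = ¥3 lies below min AVC = ¥12; no output level covers variable cost.
Best response: produce nothing and absorb the ¥485 fixed cost.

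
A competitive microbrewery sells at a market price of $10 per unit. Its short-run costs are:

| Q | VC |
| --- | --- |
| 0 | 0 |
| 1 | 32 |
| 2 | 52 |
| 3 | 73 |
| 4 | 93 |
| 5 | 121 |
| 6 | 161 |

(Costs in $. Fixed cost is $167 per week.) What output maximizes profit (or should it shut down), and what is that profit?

Profit at each row (π = 10Q − TC): Q=0: -167; Q=1: -189; Q=2: -199; Q=3: -210; Q=4: -220; Q=5: -238; Q=6: -268.
Profit is highest at Q = 0. Equivalently, the lowest AVC in the table is 93/4 ≈ $23.25 at Q = 4, and P = $10 falls below it — price never covers variable cost, so the firm shuts down and loses only its fixed cost.

Q = 0 (shut down); profit = -$167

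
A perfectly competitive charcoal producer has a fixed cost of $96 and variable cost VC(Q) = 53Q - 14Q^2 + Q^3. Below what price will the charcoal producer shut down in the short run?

$4 per unit

Short-run supply begins at min AVC. From VC = 53Q - 14Q^2 + Q^3, AVC = 53 - 14Q + Q^2.
dAVC/dQ = -14 + 2Q = 0 gives Q = 7. min AVC = 53 - 14·7 + 7^2 = 4.
The firm shuts down for any P below $4.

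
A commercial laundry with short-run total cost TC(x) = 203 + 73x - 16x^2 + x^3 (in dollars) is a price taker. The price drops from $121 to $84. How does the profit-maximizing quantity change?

Output falls from 12 to 11

MC = 73 - 32x + 3x^2; the shutdown threshold is min AVC = $9 (at x = 8).
With P = $121 above the shutdown price, P = MC gives x = 12.
At P = $84 ≥ min AVC, set P = MC: x = 11. The firm stays open but cuts output.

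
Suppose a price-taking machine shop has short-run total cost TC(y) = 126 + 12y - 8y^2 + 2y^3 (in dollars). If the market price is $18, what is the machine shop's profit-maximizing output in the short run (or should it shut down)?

Strip out fixed cost: VC = 12y - 8y^2 + 2y^3. Then AVC = 12 - 8y + 2y^2 and MC = 12 - 16y + 6y^2.
The AVC parabola has its vertex at y = 8/4 = 2, where AVC = 12 - 8·2 + 2·2^2 = $4.
Because $18 ≥ $4, revenue can cover variable cost; the firm operates.
P = MC gives -6 - 16y + 6y^2 = 0, with roots -1/3 and 3. Take the larger (rising MC): y* = 3.
Check: AVC at y = 3 is $6 ≤ P, so revenue covers variable cost.
Profit = P·y − TC = 18·3 − 144 = -$90, a loss, but smaller than the $126 fixed cost the firm would lose by shutting down.

Produce at y = 3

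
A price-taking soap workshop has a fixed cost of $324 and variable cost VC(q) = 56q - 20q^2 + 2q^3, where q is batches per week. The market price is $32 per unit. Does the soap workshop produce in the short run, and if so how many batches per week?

Strip out fixed cost: VC = 56q - 20q^2 + 2q^3. Then AVC = 56 - 20q + 2q^2 and MC = 56 - 40q + 6q^2.
The AVC parabola has its vertex at q = 20/4 = 5, where AVC = 56 - 20·5 + 2·5^2 = $6.
Since P = $32 ≥ min AVC = $6, price covers variable cost and the firm should produce.
Set P = MC: 32 = 56 - 40q + 6q^2 → 24 - 40q + 6q^2 = 0. The roots are q = 2/3 and q = 6; the profit-maximizing output is on the rising part of MC, so q* = 6.
Check: AVC at q = 6 is $8 ≤ P, so revenue covers variable cost.
Profit = P·q − TC = 32·6 − 372 = -$180, a loss, but smaller than the $324 fixed cost the firm would lose by shutting down.

Produce at q = 6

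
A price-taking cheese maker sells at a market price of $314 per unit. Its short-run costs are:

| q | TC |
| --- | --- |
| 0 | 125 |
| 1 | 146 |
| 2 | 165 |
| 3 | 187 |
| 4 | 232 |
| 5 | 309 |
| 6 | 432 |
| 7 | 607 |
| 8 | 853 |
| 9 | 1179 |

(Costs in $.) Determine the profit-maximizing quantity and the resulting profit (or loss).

q = 8; profit = $1659

Tabulate TR − TC: q=0: -125; q=1: 168; q=2: 463; q=3: 755; q=4: 1024; q=5: 1261; q=6: 1452; q=7: 1591; q=8: 1659; q=9: 1647.
Profit is maximized at q = 8. AVC there is 728/8 = $91 ≤ P, so producing beats shutting down (which would give -$125).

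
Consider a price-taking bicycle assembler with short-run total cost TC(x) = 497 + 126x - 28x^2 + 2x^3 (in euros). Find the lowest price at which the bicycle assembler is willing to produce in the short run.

€28 per unit

The firm shuts down when price falls below the minimum of average variable cost. AVC = VC/x = 126 - 28x + 2x^2.
At the minimum of AVC, MC = AVC. MC = 126 - 56x + 6x^2; setting MC = AVC gives 4x^2 - 28x = 0, so x = 7. min AVC = 28.
For P < €28 the firm produces nothing.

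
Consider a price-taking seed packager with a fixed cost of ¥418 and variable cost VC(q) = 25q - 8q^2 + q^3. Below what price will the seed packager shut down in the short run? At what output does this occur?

The firm shuts down when price falls below the minimum of average variable cost. AVC = VC/q = 25 - 8q + q^2.
dAVC/dq = -8 + 2q = 0 gives q = 4. min AVC = 25 - 8·4 + 4^2 = 9.
So the shutdown price is ¥9.

¥9 per unit, at q = 4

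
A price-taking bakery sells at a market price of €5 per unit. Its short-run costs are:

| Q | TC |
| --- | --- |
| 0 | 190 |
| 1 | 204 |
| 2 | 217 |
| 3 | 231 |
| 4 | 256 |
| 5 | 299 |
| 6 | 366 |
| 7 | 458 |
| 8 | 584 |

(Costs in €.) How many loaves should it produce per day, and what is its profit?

Q = 0 (shut down); profit = -€190

Compute π = P·Q − TC at each output: Q=0: -190; Q=1: -199; Q=2: -207; Q=3: -216; Q=4: -236; Q=5: -274; Q=6: -336; Q=7: -423; Q=8: -544.
Profit is highest at Q = 0. Equivalently, the lowest AVC in the table is 27/2 ≈ €13.50 at Q = 2, and P = €5 falls below it — price never covers variable cost, so the firm shuts down and loses only its fixed cost.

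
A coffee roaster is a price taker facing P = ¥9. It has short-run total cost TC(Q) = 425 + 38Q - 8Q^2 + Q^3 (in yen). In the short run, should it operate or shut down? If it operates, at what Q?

Strip out fixed cost: VC = 38Q - 8Q^2 + Q^3. Then AVC = 38 - 8Q + Q^2 and MC = 38 - 16Q + 3Q^2.
The AVC parabola has its vertex at Q = 8/2 = 4, where AVC = 38 - 8·4 + 4^2 = ¥22.
Since P = ¥9 < min AVC = ¥22, price fails to cover variable cost at any output.
Shutting down limits the loss to fixed cost, ¥425.

Shut down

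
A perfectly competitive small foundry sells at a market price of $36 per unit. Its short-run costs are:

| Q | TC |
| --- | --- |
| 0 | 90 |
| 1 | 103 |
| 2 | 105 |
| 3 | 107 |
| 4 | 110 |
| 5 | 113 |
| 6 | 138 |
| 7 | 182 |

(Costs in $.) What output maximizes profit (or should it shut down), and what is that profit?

Compute π = P·Q − TC at each output: Q=0: -90; Q=1: -67; Q=2: -33; Q=3: 1; Q=4: 34; Q=5: 67; Q=6: 78; Q=7: 70.
Profit is maximized at Q = 6. AVC there is 48/6 = $8 ≤ P, so producing beats shutting down (which would give -$90).

Q = 6; profit = $78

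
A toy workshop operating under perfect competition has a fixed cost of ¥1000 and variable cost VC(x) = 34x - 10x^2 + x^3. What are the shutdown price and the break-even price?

Shutdown price = min AVC. AVC = 34 - 10x + x^2, with vertex at x = 5 and minimum ¥9.
ATC = 1000/x + 34 - 10x + x^2. Setting dATC/dx = −1000/x^2 − 10 + 2x = 0 gives x = 10 (since 2·10^3 − 10·10^2 = 1000).
min ATC = 1000/10 + 34 − 10·10 + 10^2 = ¥134. That is the break-even price.
For ¥9 ≤ P < ¥134 the firm produces at a loss; below ¥9 it shuts down.

Shutdown price = ¥9; break-even price = ¥134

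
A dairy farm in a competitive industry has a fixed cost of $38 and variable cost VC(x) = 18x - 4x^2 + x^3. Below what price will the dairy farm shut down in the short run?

$14 per unit

The firm shuts down when price falls below the minimum of average variable cost. AVC = VC/x = 18 - 4x + x^2.
At the minimum of AVC, MC = AVC. MC = 18 - 8x + 3x^2; setting MC = AVC gives 2x^2 - 4x = 0, so x = 2. min AVC = 14.
For P < $14 the firm produces nothing.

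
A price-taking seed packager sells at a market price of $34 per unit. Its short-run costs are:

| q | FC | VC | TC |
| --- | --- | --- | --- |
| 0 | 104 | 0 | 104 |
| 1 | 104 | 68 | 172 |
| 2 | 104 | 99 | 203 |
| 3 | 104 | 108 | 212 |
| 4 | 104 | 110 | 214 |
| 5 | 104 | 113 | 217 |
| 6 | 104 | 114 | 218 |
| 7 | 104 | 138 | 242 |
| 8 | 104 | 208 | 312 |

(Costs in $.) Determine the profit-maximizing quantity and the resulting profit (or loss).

q = 7; profit = -$4

Tabulate TR − TC: q=0: -104; q=1: -138; q=2: -135; q=3: -110; q=4: -78; q=5: -47; q=6: -14; q=7: -4; q=8: -40.
Profit is maximized at q = 7. AVC there is 138/7 = $19.71 ≤ P, so producing beats shutting down (which would give -$104).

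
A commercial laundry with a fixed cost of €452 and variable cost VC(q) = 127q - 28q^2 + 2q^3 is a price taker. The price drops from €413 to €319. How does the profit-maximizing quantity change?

Output falls from 13 to 12

AVC = 127 - 28q + 2q^2, minimized at q = 7 where min AVC = €29. MC = 127 - 56q + 6q^2.
With P = €413 above the shutdown price, P = MC gives q = 13.
At P = €319 ≥ min AVC, set P = MC: q = 12. The firm stays open but cuts output.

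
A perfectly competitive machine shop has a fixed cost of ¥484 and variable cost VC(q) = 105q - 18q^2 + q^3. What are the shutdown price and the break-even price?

Shutdown price = min AVC. AVC = 105 - 18q + q^2, with vertex at q = 9 and minimum ¥24.
ATC = 484/q + 105 - 18q + q^2. Setting dATC/dq = −484/q^2 − 18 + 2q = 0 gives q = 11 (since 2·11^3 − 18·11^2 = 484).
min ATC = 484/11 + 105 − 18·11 + 11^2 = ¥72. That is the break-even price.
Between these two prices the firm operates at a loss; above ¥72 it earns a profit.

Shutdown price = ¥24; break-even price = ¥72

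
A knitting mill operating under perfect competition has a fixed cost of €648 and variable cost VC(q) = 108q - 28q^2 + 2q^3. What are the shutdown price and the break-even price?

Shutdown price = €10; break-even price = €90

AVC = 108 - 28q + 2q^2; minimized at q = 7, giving min AVC = €10. That is the shutdown price.
ATC = 648/q + 108 - 28q + 2q^2. Setting dATC/dq = −648/q^2 − 28 + 4q = 0 gives q = 9 (since 4·9^3 − 28·9^2 = 648).
min ATC = 648/9 + 108 − 28·9 + 2·9^2 = €90. That is the break-even price.
Between these two prices the firm operates at a loss; above €90 it earns a profit.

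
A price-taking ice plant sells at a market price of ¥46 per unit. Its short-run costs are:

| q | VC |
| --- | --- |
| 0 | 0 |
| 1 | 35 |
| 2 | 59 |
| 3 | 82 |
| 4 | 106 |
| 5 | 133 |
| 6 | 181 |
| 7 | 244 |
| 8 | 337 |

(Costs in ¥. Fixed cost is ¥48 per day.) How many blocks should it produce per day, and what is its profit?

Tabulate TR − TC: q=0: -48; q=1: -37; q=2: -15; q=3: 8; q=4: 30; q=5: 49; q=6: 47; q=7: 30; q=8: -17.
Profit is maximized at q = 5. AVC there is 133/5 = ¥26.60 ≤ P, so producing beats shutting down (which would give -¥48).

q = 5; profit = ¥49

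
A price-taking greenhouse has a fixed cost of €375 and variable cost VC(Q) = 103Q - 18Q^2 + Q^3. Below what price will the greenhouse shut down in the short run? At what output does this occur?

Short-run supply begins at min AVC. From VC = 103Q - 18Q^2 + Q^3, AVC = 103 - 18Q + Q^2.
At the minimum of AVC, MC = AVC. MC = 103 - 36Q + 3Q^2; setting MC = AVC gives 2Q^2 - 18Q = 0, so Q = 9. min AVC = 22.
The firm shuts down for any P below €22.

€22 per unit, at Q = 9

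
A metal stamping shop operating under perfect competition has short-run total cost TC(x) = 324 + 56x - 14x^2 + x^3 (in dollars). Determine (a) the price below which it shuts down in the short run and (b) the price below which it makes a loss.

Shutdown price = $7; break-even price = $47

AVC = 56 - 14x + x^2; minimized at x = 7, giving min AVC = $7. That is the shutdown price.
ATC = 324/x + 56 - 14x + x^2. Setting dATC/dx = −324/x^2 − 14 + 2x = 0 gives x = 9 (since 2·9^3 − 14·9^2 = 324).
min ATC = 324/9 + 56 − 14·9 + 9^2 = $47. That is the break-even price.
For $7 ≤ P < $47 the firm produces at a loss; below $7 it shuts down.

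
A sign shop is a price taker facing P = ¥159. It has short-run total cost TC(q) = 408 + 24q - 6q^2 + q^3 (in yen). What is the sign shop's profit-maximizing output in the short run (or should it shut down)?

Produce at q = 9

From TC, MC = TC'(q) = 24 - 12q + 3q^2 and AVC = VC/q = 24 - 6q + q^2.
AVC hits its minimum where MC = AVC, at q = 3, giving min AVC = 24 - 6·3 + 3^2 = ¥15.
P = ¥159 exceeds min AVC = ¥15, so the firm stays open.
Set P = MC: 159 = 24 - 12q + 3q^2 → -135 - 12q + 3q^2 = 0. The roots are q = -5 and q = 9; the profit-maximizing output is on the rising part of MC, so q* = 9.
Check: AVC at q = 9 is ¥51 ≤ P, so revenue covers variable cost.
Profit = P·q − TC = 159·9 − 867 = ¥564.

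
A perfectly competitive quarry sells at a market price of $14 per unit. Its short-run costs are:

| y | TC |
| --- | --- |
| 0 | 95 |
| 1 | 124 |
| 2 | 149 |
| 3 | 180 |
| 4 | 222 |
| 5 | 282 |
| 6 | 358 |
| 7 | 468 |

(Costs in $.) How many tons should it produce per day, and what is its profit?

y = 0 (shut down); profit = -$95

Profit at each row (π = 14y − TC): y=0: -95; y=1: -110; y=2: -121; y=3: -138; y=4: -166; y=5: -212; y=6: -274; y=7: -370.
Profit is highest at y = 0. Equivalently, the lowest AVC in the table is 54/2 ≈ $27 at y = 2, and P = $14 falls below it — price never covers variable cost, so the firm shuts down and loses only its fixed cost.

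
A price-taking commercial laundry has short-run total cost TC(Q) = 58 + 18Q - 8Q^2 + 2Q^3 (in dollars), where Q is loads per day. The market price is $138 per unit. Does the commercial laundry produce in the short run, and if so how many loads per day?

Produce at Q = 6

From TC, MC = TC'(Q) = 18 - 16Q + 6Q^2 and AVC = VC/Q = 18 - 8Q + 2Q^2.
AVC is minimized where dAVC/dQ = -8 + 4Q = 0, at Q = 2; min AVC = 18 - 8·2 + 2·2^2 = $10.
P = $138 exceeds min AVC = $10, so the firm stays open.
P = MC gives -120 - 16Q + 6Q^2 = 0, with roots -10/3 and 6. Take the larger (rising MC): Q* = 6.
Check: AVC at Q = 6 is $42 ≤ P, so revenue covers variable cost.
Profit = P·Q − TC = 138·6 − 310 = $518.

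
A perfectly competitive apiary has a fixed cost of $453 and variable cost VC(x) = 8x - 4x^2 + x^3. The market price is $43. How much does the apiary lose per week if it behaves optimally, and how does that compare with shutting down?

AVC = 8 - 4x + x^2 has its minimum $4 at x = 2; price $43 clears that bar, so the firm operates.
With MC = 8 - 8x + 3x^2, P = MC on the upward-sloping part at x* = 5.
TR = 43·5 = 215. TC = 453 + 65 = 518. Profit = 215 − 518 = -$303.
That loss of $303 beats the $453 the firm would lose by shutting down; producing recovers $150 of fixed cost.

Profit = -$303 at x = 5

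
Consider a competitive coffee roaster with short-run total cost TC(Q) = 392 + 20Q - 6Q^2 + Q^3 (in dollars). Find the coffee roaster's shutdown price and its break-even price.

Shutdown price = $11; break-even price = $83

Shutdown price = min AVC. AVC = 20 - 6Q + Q^2, with vertex at Q = 3 and minimum $11.
ATC = 392/Q + 20 - 6Q + Q^2. Setting dATC/dQ = −392/Q^2 − 6 + 2Q = 0 gives Q = 7 (since 2·7^3 − 6·7^2 = 392).
min ATC = 392/7 + 20 − 6·7 + 7^2 = $83. That is the break-even price.
Between these two prices the firm operates at a loss; above $83 it earns a profit.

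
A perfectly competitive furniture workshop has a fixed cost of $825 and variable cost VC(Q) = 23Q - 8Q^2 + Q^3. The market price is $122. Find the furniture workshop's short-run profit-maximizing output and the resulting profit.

AVC = 23 - 8Q + Q^2; min AVC = $7 at Q = 4. Since P = $122 ≥ min AVC, the firm produces.
With MC = 23 - 16Q + 3Q^2, P = MC on the upward-sloping part at Q* = 9.
TR = 122·9 = 1098. TC = 825 + 288 = 1113. Profit = 1098 − 1113 = -$15.
Shutting down would mean losing the fixed cost of $825, so operating at a loss of $15 is better by $810.

Profit = -$15 at Q = 9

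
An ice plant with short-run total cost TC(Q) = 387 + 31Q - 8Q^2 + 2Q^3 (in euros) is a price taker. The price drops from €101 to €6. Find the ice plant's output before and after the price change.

AVC = 31 - 8Q + 2Q^2, minimized at Q = 2 where min AVC = €23. MC = 31 - 16Q + 6Q^2.
With P = €101 above the shutdown price, P = MC gives Q = 5.
At P = €6 < min AVC = €23, price no longer covers variable cost at any output, so the firm shuts down: Q = 0.

Output falls from 5 to 0 (the firm shuts down)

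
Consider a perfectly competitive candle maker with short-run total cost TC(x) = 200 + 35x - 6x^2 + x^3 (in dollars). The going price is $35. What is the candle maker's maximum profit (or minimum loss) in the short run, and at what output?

Profit = -$168 at x = 4

AVC = 35 - 6x + x^2 has its minimum $26 at x = 3; price $35 clears that bar, so the firm operates.
With MC = 35 - 12x + 3x^2, P = MC on the upward-sloping part at x* = 4.
TR = 35·4 = 140. TC = 200 + 108 = 308. Profit = 140 − 308 = -$168.
Shutting down would mean losing the fixed cost of $200, so operating at a loss of $168 is better by $32.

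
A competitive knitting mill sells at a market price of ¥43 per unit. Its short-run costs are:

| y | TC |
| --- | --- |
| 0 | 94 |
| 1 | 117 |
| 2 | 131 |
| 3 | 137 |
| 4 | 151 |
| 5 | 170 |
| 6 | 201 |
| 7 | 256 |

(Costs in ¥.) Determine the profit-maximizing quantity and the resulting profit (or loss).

y = 6; profit = ¥57

Tabulate TR − TC: y=0: -94; y=1: -74; y=2: -45; y=3: -8; y=4: 21; y=5: 45; y=6: 57; y=7: 45.
Profit is maximized at y = 6. AVC there is 107/6 = ¥17.83 ≤ P, so producing beats shutting down (which would give -¥94).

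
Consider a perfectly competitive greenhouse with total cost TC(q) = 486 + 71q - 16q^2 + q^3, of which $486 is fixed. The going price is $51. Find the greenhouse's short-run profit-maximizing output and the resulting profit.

AVC = 71 - 16q + q^2 has its minimum $7 at q = 8; price $51 clears that bar, so the firm operates.
MC = 71 - 32q + 3q^2. Setting P = MC and taking the root on the rising branch gives q* = 10.
TR = 51·10 = 510. TC = 486 + 110 = 596. Profit = 510 − 596 = -$86.
Shutting down would mean losing the fixed cost of $486, so operating at a loss of $86 is better by $400.

Profit = -$86 at q = 10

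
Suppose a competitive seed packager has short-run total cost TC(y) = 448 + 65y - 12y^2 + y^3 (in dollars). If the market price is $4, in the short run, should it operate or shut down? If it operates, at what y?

Variable cost is VC = 65y - 12y^2 + y^3, so AVC = VC/y = 65 - 12y + y^2 and MC = dTC/dy = 65 - 24y + 3y^2.
AVC is minimized where dAVC/dy = -12 + 2y = 0, at y = 6; min AVC = 65 - 12·6 + 6^2 = $29.
Since P = $4 < min AVC = $29, price fails to cover variable cost at any output.
Best response: produce nothing and absorb the $448 fixed cost.

Shut down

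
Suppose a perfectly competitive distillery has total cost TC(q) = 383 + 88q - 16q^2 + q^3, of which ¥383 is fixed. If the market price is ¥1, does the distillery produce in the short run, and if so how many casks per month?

Shut down

Strip out fixed cost: VC = 88q - 16q^2 + q^3. Then AVC = 88 - 16q + q^2 and MC = 88 - 32q + 3q^2.
AVC hits its minimum where MC = AVC, at q = 8, giving min AVC = 88 - 16·8 + 8^2 = ¥24.
With P < min AVC (¥1 < ¥24), every unit sold adds to the loss.
Best response: produce nothing and absorb the ¥383 fixed cost.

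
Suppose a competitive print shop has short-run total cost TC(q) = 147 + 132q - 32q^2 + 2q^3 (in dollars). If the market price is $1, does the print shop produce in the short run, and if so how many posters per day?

Shut down

From TC, MC = TC'(q) = 132 - 64q + 6q^2 and AVC = VC/q = 132 - 32q + 2q^2.
AVC is minimized where dAVC/dq = -32 + 4q = 0, at q = 8; min AVC = 132 - 32·8 + 2·8^2 = $4.
Since P = $1 < min AVC = $4, price fails to cover variable cost at any output.
Shutting down limits the loss to fixed cost, $147.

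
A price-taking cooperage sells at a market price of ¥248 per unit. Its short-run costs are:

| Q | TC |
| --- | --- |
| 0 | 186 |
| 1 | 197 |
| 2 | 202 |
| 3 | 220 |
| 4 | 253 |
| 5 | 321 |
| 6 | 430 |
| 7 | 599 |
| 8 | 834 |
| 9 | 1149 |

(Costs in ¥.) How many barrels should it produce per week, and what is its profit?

Q = 8; profit = ¥1150

Tabulate TR − TC: Q=0: -186; Q=1: 51; Q=2: 294; Q=3: 524; Q=4: 739; Q=5: 919; Q=6: 1058; Q=7: 1137; Q=8: 1150; Q=9: 1083.
Profit is maximized at Q = 8. AVC there is 648/8 = ¥81 ≤ P, so producing beats shutting down (which would give -¥186).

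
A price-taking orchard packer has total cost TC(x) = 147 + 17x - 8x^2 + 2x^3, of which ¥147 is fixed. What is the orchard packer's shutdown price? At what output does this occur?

¥9 per unit, at x = 2

Short-run supply begins at min AVC. From VC = 17x - 8x^2 + 2x^3, AVC = 17 - 8x + 2x^2.
dAVC/dx = -8 + 4x = 0 gives x = 2. min AVC = 17 - 8·2 + 2·2^2 = 9.
So the shutdown price is ¥9.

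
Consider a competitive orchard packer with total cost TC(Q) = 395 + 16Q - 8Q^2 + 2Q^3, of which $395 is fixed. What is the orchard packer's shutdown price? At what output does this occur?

$8 per unit, at Q = 2

The firm shuts down when price falls below the minimum of average variable cost. AVC = VC/Q = 16 - 8Q + 2Q^2.
dAVC/dQ = -8 + 4Q = 0 gives Q = 2. min AVC = 16 - 8·2 + 2·2^2 = 8.
So the shutdown price is $8.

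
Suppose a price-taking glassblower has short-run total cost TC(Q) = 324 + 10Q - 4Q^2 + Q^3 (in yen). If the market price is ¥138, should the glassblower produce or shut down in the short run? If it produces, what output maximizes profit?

Produce at Q = 8

Strip out fixed cost: VC = 10Q - 4Q^2 + Q^3. Then AVC = 10 - 4Q + Q^2 and MC = 10 - 8Q + 3Q^2.
AVC is minimized where dAVC/dQ = -4 + 2Q = 0, at Q = 2; min AVC = 10 - 4·2 + 2^2 = ¥6.
P = ¥138 exceeds min AVC = ¥6, so the firm stays open.
P = MC gives -128 - 8Q + 3Q^2 = 0, with roots -16/3 and 8. Take the larger (rising MC): Q* = 8.
Check: AVC at Q = 8 is ¥42 ≤ P, so revenue covers variable cost.
Profit = P·Q − TC = 138·8 − 660 = ¥444.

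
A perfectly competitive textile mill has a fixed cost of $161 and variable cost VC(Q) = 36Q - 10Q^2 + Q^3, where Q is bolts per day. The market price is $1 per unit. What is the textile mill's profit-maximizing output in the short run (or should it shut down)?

Shut down

From TC, MC = TC'(Q) = 36 - 20Q + 3Q^2 and AVC = VC/Q = 36 - 10Q + Q^2.
AVC is minimized where dAVC/dQ = -10 + 2Q = 0, at Q = 5; min AVC = 36 - 10·5 + 5^2 = $11.
With P < min AVC ($1 < $11), every unit sold adds to the loss.
Shutting down limits the loss to fixed cost, $161.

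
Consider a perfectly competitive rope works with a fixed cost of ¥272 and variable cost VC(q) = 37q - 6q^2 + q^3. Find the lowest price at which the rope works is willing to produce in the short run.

The shutdown price is the minimum of AVC. VC = 37q - 6q^2 + q^3, so AVC = 37 - 6q + q^2.
dAVC/dq = -6 + 2q = 0 gives q = 3. min AVC = 37 - 6·3 + 3^2 = 28.
So the shutdown price is ¥28.

¥28 per unit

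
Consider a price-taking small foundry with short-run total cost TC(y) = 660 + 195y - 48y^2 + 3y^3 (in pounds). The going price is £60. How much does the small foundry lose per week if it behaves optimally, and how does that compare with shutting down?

Profit = -£174 at y = 9

AVC = 195 - 48y + 3y^2 has its minimum £3 at y = 8; price £60 clears that bar, so the firm operates.
MC = 195 - 96y + 9y^2. Setting P = MC and taking the root on the rising branch gives y* = 9.
TR = 60·9 = 540. TC = 660 + 54 = 714. Profit = 540 − 714 = -£174.
Shutting down would mean losing the fixed cost of £660, so operating at a loss of £174 is better by £486.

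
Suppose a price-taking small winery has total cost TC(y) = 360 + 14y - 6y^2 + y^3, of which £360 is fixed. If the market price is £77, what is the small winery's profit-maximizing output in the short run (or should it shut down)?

Produce at y = 7

Strip out fixed cost: VC = 14y - 6y^2 + y^3. Then AVC = 14 - 6y + y^2 and MC = 14 - 12y + 3y^2.
AVC is minimized where dAVC/dy = -6 + 2y = 0, at y = 3; min AVC = 14 - 6·3 + 3^2 = £5.
Since P = £77 ≥ min AVC = £5, price covers variable cost and the firm should produce.
Solving P = MC: -63 - 12y + 3y^2 = 0 ⇒ y = -3 or 7. On the upward-sloping branch, y* = 7.
Check: AVC at y = 7 is £21 ≤ P, so revenue covers variable cost.
Profit = P·y − TC = 77·7 − 507 = £32.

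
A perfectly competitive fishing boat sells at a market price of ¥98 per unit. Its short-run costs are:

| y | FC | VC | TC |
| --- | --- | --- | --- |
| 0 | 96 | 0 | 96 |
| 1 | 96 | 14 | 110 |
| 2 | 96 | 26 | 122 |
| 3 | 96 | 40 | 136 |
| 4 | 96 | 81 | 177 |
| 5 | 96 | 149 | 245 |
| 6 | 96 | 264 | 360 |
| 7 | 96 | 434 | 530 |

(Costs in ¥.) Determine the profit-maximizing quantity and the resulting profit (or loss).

y = 5; profit = ¥245

Profit at each row (π = 98y − TC): y=0: -96; y=1: -12; y=2: 74; y=3: 158; y=4: 215; y=5: 245; y=6: 228; y=7: 156.
Profit is maximized at y = 5. AVC there is 149/5 = ¥29.80 ≤ P, so producing beats shutting down (which would give -¥96).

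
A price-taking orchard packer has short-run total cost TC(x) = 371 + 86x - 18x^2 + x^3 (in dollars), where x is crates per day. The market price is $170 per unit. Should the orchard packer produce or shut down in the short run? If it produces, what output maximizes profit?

Produce at x = 14

Strip out fixed cost: VC = 86x - 18x^2 + x^3. Then AVC = 86 - 18x + x^2 and MC = 86 - 36x + 3x^2.
AVC is minimized where dAVC/dx = -18 + 2x = 0, at x = 9; min AVC = 86 - 18·9 + 9^2 = $5.
Since P = $170 ≥ min AVC = $5, price covers variable cost and the firm should produce.
P = MC gives -84 - 36x + 3x^2 = 0, with roots -2 and 14. Take the larger (rising MC): x* = 14.
Check: AVC at x = 14 is $30 ≤ P, so revenue covers variable cost.
Profit = P·x − TC = 170·14 − 791 = $1589.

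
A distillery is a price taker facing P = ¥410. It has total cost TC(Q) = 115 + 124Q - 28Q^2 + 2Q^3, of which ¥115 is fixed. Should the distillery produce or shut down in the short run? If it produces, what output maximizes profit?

Produce at Q = 13

Variable cost is VC = 124Q - 28Q^2 + 2Q^3, so AVC = VC/Q = 124 - 28Q + 2Q^2 and MC = dTC/dQ = 124 - 56Q + 6Q^2.
The AVC parabola has its vertex at Q = 28/4 = 7, where AVC = 124 - 28·7 + 2·7^2 = ¥26.
P = ¥410 exceeds min AVC = ¥26, so the firm stays open.
Solving P = MC: -286 - 56Q + 6Q^2 = 0 ⇒ Q = -11/3 or 13. On the upward-sloping branch, Q* = 13.
Check: AVC at Q = 13 is ¥98 ≤ P, so revenue covers variable cost.
Profit = P·Q − TC = 410·13 − 1389 = ¥3941.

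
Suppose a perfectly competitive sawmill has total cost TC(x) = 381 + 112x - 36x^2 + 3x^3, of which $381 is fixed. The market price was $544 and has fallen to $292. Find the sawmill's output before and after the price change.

Output falls from 12 to 10

AVC = 112 - 36x + 3x^2, minimized at x = 6 where min AVC = $4. MC = 112 - 72x + 9x^2.
At P = $544 ≥ min AVC, set P = MC on the rising branch: x = 12.
At P = $292 ≥ min AVC, set P = MC: x = 10. The firm stays open but cuts output.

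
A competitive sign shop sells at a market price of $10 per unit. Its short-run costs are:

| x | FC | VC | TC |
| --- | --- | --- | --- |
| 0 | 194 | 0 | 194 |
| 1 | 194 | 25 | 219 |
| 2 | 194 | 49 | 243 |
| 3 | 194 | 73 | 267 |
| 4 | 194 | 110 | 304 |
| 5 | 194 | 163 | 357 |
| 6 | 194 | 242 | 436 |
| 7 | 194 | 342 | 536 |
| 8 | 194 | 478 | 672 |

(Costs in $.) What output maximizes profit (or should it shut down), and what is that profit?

x = 0 (shut down); profit = -$194

Profit at each row (π = 10x − TC): x=0: -194; x=1: -209; x=2: -223; x=3: -237; x=4: -264; x=5: -307; x=6: -376; x=7: -466; x=8: -592.
Profit is highest at x = 0. Equivalently, the lowest AVC in the table is 73/3 ≈ $24.33 at x = 3, and P = $10 falls below it — price never covers variable cost, so the firm shuts down and loses only its fixed cost.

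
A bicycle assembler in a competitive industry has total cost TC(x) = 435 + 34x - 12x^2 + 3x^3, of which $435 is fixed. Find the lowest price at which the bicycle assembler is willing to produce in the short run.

The shutdown price is the minimum of AVC. VC = 34x - 12x^2 + 3x^3, so AVC = 34 - 12x + 3x^2.
dAVC/dx = -12 + 6x = 0 gives x = 2. min AVC = 34 - 12·2 + 3·2^2 = 22.
The firm shuts down for any P below $22.

$22 per unit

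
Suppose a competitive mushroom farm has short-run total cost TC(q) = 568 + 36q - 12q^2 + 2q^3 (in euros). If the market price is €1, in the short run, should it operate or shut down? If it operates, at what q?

Shut down

Strip out fixed cost: VC = 36q - 12q^2 + 2q^3. Then AVC = 36 - 12q + 2q^2 and MC = 36 - 24q + 6q^2.
AVC hits its minimum where MC = AVC, at q = 3, giving min AVC = 36 - 12·3 + 2·3^2 = €18.
P = €1 lies below min AVC = €18; no output level covers variable cost.
Best response: produce nothing and absorb the €568 fixed cost.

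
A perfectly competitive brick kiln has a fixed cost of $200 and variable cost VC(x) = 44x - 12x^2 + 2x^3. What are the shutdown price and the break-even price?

AVC = 44 - 12x + 2x^2; minimized at x = 3, giving min AVC = $26. That is the shutdown price.
ATC = 200/x + 44 - 12x + 2x^2. Setting dATC/dx = −200/x^2 − 12 + 4x = 0 gives x = 5 (since 4·5^3 − 12·5^2 = 200).
min ATC = 200/5 + 44 − 12·5 + 2·5^2 = $74. That is the break-even price.
Between these two prices the firm operates at a loss; above $74 it earns a profit.

Shutdown price = $26; break-even price = $74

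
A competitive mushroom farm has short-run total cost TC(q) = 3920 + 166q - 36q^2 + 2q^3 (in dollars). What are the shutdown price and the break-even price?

Shutdown price = $4; break-even price = $334

AVC = 166 - 36q + 2q^2; minimized at q = 9, giving min AVC = $4. That is the shutdown price.
ATC = 3920/q + 166 - 36q + 2q^2. Setting dATC/dq = −3920/q^2 − 36 + 4q = 0 gives q = 14 (since 4·14^3 − 36·14^2 = 3920).
min ATC = 3920/14 + 166 − 36·14 + 2·14^2 = $334. That is the break-even price.
For $4 ≤ P < $334 the firm produces at a loss; below $4 it shuts down.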